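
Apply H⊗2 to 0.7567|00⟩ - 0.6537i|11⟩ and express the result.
(0.3784 - 0.3269i)|00⟩ + (0.3784 + 0.3269i)|01⟩ + (0.3784 + 0.3269i)|10⟩ + (0.3784 - 0.3269i)|11⟩

H⊗2 gives amp(|y⟩) = (1/2) Σ_x (−1)^(x·y) amp(|x⟩), where x·y is the number of positions in which both x and y have a 1.
|00⟩: (0.7567 - 0.6537i)/2 = (0.3784 - 0.3269i)
|01⟩: (0.7567 + 0.6537i)/2 = (0.3784 + 0.3269i)
|10⟩: (0.7567 + 0.6537i)/2 = (0.3784 + 0.3269i)
|11⟩: (0.7567 - 0.6537i)/2 = (0.3784 - 0.3269i)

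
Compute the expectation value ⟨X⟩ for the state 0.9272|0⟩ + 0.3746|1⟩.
0.6947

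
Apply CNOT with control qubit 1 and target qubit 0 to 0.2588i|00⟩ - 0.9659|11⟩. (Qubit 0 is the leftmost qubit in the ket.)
0.2588i|00⟩ - 0.9659|01⟩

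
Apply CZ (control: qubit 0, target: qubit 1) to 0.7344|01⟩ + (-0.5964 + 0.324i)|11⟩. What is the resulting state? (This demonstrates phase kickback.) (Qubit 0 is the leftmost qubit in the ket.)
0.7344|01⟩ + (0.5964 - 0.324i)|11⟩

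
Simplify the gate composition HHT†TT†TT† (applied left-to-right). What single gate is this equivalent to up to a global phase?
T†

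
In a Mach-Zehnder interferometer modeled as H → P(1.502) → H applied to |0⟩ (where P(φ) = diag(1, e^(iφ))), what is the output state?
(0.5344 + 0.4988i)|0⟩ + (0.4656 - 0.4988i)|1⟩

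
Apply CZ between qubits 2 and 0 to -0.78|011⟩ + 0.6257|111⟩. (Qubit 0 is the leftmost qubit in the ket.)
-0.78|011⟩ - 0.6257|111⟩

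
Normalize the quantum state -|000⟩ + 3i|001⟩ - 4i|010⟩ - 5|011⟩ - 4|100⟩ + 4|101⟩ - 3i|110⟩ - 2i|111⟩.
-0.1021|000⟩ + 0.3062i|001⟩ - (1/√6)i|010⟩ - 0.5103|011⟩ - 1/√6|100⟩ + 1/√6|101⟩ - 0.3062i|110⟩ - 0.2041i|111⟩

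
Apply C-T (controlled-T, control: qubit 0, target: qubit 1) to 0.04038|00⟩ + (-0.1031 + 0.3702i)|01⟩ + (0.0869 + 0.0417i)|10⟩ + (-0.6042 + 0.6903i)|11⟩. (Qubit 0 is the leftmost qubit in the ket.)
0.04038|00⟩ + (-0.1031 + 0.3702i)|01⟩ + (0.0869 + 0.0417i)|10⟩ + (-0.9153 + 0.06088i)|11⟩

C-T leaves the control-|0⟩ kets |00⟩, |01⟩ unchanged and applies T to qubit 1 on the control-|1⟩ pair (|10⟩, |11⟩).
T = [[1, 0], [0, (1/√2 + (1/√2)i)]].
With a = amp(|10⟩) = (0.0869 + 0.0417i) and b = amp(|11⟩) = (-0.6042 + 0.6903i):
new amp(|10⟩) = (1)·a = (0.0869 + 0.0417i)
new amp(|11⟩) = (1/√2 + (1/√2)i)·b = (-0.9153 + 0.06088i)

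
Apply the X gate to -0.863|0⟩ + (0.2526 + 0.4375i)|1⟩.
(0.2526 + 0.4375i)|0⟩ - 0.863|1⟩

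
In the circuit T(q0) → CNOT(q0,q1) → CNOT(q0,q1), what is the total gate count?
3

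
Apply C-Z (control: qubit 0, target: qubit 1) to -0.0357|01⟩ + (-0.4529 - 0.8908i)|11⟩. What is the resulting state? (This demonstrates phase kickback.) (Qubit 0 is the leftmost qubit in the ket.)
-0.0357|01⟩ + (0.4529 + 0.8908i)|11⟩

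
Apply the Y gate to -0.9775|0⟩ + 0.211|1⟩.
-0.211i|0⟩ - 0.9775i|1⟩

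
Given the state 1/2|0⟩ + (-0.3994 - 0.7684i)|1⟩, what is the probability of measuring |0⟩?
1/4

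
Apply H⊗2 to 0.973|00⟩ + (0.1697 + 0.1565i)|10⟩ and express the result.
(0.5714 + 0.07825i)|00⟩ + (0.5714 + 0.07825i)|01⟩ + (0.4017 - 0.07825i)|10⟩ + (0.4017 - 0.07825i)|11⟩

H⊗2 gives amp(|y⟩) = (1/2) Σ_x (−1)^(x·y) amp(|x⟩), where x·y is the number of positions in which both x and y have a 1.
|00⟩: (0.973 + (0.1697 + 0.1565i))/2 = (0.5714 + 0.07825i)
|01⟩: (0.973 + (0.1697 + 0.1565i))/2 = (0.5714 + 0.07825i)
|10⟩: (0.973 - (0.1697 + 0.1565i))/2 = (0.4017 - 0.07825i)
|11⟩: (0.973 - (0.1697 + 0.1565i))/2 = (0.4017 - 0.07825i)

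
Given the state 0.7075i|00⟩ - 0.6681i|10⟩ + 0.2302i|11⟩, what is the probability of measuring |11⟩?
0.05299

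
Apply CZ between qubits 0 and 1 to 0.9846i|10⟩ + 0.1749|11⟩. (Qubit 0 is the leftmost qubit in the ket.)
0.9846i|10⟩ - 0.1749|11⟩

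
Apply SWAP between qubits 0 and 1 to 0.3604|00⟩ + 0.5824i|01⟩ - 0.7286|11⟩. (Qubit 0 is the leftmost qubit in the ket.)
0.3604|00⟩ + 0.5824i|10⟩ - 0.7286|11⟩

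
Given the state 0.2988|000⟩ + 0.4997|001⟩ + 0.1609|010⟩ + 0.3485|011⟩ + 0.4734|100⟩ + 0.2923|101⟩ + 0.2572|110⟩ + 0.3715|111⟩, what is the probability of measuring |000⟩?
0.08928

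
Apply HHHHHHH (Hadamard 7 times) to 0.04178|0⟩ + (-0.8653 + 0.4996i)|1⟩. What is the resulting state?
(-0.5823 + 0.3533i)|0⟩ + (0.6414 - 0.3533i)|1⟩

H² = I, so H^7 = H: a single Hadamard. With (a, b) = (0.04178, (-0.8653 + 0.4996i)), H gives ((a + b)/√2, (a − b)/√2) = ((-0.5823 + 0.3533i), (0.6414 - 0.3533i)).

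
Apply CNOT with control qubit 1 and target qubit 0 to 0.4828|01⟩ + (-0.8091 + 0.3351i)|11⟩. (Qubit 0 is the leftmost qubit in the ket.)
(-0.8091 + 0.3351i)|01⟩ + 0.4828|11⟩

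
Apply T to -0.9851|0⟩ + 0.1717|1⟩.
-0.9851|0⟩ + (0.1214 + 0.1214i)|1⟩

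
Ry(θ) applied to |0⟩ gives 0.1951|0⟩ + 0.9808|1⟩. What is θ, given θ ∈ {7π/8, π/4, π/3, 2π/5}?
7π/8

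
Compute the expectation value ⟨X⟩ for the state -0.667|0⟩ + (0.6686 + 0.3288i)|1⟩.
-0.8919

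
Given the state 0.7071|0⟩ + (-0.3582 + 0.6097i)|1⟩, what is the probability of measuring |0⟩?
0.5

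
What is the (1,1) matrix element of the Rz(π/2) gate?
(1/√2 + (1/√2)i)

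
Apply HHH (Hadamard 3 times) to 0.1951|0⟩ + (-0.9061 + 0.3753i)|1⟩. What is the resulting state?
(-0.5028 + 0.2654i)|0⟩ + (0.7787 - 0.2654i)|1⟩

H² = I, so H^3 = H: a single Hadamard. With (a, b) = (0.1951, (-0.9061 + 0.3753i)), H gives ((a + b)/√2, (a − b)/√2) = ((-0.5028 + 0.2654i), (0.7787 - 0.2654i)).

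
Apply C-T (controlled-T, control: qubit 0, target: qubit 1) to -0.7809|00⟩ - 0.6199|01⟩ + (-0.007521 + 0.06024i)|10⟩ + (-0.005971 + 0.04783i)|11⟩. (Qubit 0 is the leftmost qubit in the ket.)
-0.7809|00⟩ - 0.6199|01⟩ + (-0.007521 + 0.06024i)|10⟩ + (-0.03804 + 0.0296i)|11⟩

C-T leaves the control-|0⟩ kets |00⟩, |01⟩ unchanged and applies T to qubit 1 on the control-|1⟩ pair (|10⟩, |11⟩).
T = [[1, 0], [0, (1/√2 + (1/√2)i)]].
With a = amp(|10⟩) = (-0.007521 + 0.06024i) and b = amp(|11⟩) = (-0.005971 + 0.04783i):
new amp(|10⟩) = (1)·a = (-0.007521 + 0.06024i)
new amp(|11⟩) = (1/√2 + (1/√2)i)·b = (-0.03804 + 0.0296i)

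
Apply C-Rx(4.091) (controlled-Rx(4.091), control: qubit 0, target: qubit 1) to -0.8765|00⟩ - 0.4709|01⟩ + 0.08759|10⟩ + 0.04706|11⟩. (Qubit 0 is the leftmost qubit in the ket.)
-0.8765|00⟩ - 0.4709|01⟩ + (-0.04004 - 0.04186i)|10⟩ + (-0.02151 - 0.07791i)|11⟩

C-Rx(4.091) leaves the control-|0⟩ kets |00⟩, |01⟩ unchanged and applies Rx(4.091) to qubit 1 on the control-|1⟩ pair (|10⟩, |11⟩).
Rx(4.091) = [[cos(θ/2), −i·sin(θ/2)], [−i·sin(θ/2), cos(θ/2)]]; θ = 4.091, cos(θ/2) ≈ -0.457075, sin(θ/2) ≈ 0.889428.
With a = amp(|10⟩) = 0.08759 and b = amp(|11⟩) = 0.04706:
new amp(|10⟩) = (-0.457075)·a + (-0.889428i)·b = (-0.04004 - 0.04186i)
new amp(|11⟩) = (-0.889428i)·a + (-0.457075)·b = (-0.02151 - 0.07791i)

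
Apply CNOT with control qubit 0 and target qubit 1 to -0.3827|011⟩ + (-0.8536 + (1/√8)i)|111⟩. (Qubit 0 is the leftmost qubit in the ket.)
-0.3827|011⟩ + (-0.8536 + (1/√8)i)|101⟩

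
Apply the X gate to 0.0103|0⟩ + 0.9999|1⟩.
0.9999|0⟩ + 0.0103|1⟩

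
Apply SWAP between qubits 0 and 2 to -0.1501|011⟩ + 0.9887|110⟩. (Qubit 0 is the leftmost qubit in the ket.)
0.9887|011⟩ - 0.1501|110⟩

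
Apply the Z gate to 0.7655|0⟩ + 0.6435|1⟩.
0.7655|0⟩ - 0.6435|1⟩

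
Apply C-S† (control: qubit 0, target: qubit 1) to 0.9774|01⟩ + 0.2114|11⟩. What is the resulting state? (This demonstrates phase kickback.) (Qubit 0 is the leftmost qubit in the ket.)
0.9774|01⟩ - 0.2114i|11⟩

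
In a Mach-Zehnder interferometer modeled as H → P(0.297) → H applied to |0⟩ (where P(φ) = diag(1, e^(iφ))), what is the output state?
(0.9781 + 0.1463i)|0⟩ + (0.02189 - 0.1463i)|1⟩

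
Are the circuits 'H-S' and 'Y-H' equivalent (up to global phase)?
No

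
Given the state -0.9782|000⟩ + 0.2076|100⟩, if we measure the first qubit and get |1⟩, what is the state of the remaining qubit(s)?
|00⟩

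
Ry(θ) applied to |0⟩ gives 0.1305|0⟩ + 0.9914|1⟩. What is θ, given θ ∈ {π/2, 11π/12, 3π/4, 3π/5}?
11π/12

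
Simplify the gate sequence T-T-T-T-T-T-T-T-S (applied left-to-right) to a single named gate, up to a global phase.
S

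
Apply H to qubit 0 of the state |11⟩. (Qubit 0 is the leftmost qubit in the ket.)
1/√2|01⟩ - 1/√2|11⟩

H on qubit 0 mixes each pair of kets that differ only in qubit 0: amplitudes (a, b) of (|…0…⟩, |…1…⟩) become ((a + b)/√2, (a − b)/√2). Kets absent from the input have amplitude 0.
(|01⟩, |11⟩): (a, b) = (0, 1) → (1/√2, -1/√2)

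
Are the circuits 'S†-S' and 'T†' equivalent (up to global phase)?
No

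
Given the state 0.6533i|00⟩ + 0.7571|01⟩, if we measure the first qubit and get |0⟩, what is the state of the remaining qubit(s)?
0.6533i|0⟩ + 0.7571|1⟩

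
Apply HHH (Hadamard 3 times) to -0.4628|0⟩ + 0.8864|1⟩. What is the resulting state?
0.2995|0⟩ - 0.954|1⟩

H² = I, so H^3 = H: a single Hadamard. With (a, b) = (-0.4628, 0.8864), H gives ((a + b)/√2, (a − b)/√2) = (0.2995, -0.954).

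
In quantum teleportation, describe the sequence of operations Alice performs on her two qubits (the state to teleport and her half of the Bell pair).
CNOT (state → Bell), then H on state qubit, then measure both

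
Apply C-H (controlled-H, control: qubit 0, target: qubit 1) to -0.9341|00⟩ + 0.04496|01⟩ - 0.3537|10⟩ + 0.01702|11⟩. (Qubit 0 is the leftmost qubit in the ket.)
-0.9341|00⟩ + 0.04496|01⟩ - 0.2381|10⟩ - 0.2621|11⟩

C-H leaves the control-|0⟩ kets |00⟩, |01⟩ unchanged and applies H to qubit 1 on the control-|1⟩ pair (|10⟩, |11⟩).
H = [[1/√2, 1/√2], [1/√2, -1/√2]].
With a = amp(|10⟩) = -0.3537 and b = amp(|11⟩) = 0.01702:
new amp(|10⟩) = (1/√2)·a + (1/√2)·b = -0.2381
new amp(|11⟩) = (1/√2)·a + (-1/√2)·b = -0.2621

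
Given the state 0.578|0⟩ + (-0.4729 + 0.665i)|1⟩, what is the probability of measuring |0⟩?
0.3341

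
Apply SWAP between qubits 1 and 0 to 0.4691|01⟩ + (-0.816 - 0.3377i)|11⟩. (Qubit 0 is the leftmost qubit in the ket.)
0.4691|10⟩ + (-0.816 - 0.3377i)|11⟩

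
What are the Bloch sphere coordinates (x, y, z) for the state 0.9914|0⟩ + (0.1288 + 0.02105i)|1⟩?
(0.2554, 0.04174, 0.9658)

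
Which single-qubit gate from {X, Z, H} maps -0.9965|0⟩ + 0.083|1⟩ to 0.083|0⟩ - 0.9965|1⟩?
X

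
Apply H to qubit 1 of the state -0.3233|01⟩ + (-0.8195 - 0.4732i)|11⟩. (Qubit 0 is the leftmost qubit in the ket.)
-0.2286|00⟩ + 0.2286|01⟩ + (-0.5795 - 0.3346i)|10⟩ + (0.5795 + 0.3346i)|11⟩

H on qubit 1 mixes each pair of kets that differ only in qubit 1: amplitudes (a, b) of (|…0…⟩, |…1…⟩) become ((a + b)/√2, (a − b)/√2). Kets absent from the input have amplitude 0.
(|00⟩, |01⟩): (a, b) = (0, -0.3233) → (-0.2286, 0.2286)
(|10⟩, |11⟩): (a, b) = (0, (-0.8195 - 0.4732i)) → ((-0.5795 - 0.3346i), (0.5795 + 0.3346i))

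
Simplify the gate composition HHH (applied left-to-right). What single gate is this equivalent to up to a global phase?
H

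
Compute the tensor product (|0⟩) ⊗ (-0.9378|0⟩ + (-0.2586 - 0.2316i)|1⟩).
-0.9378|00⟩ + (-0.2586 - 0.2316i)|01⟩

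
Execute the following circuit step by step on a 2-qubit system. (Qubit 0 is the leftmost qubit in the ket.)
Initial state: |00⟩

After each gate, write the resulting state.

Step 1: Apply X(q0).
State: |10⟩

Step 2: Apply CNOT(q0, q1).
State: |11⟩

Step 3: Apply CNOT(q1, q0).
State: |01⟩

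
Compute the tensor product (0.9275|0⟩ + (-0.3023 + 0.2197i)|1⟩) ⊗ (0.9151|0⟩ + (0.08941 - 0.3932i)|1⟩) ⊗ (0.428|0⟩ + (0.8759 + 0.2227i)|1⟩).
0.3633|000⟩ + (0.7434 + 0.189i)|001⟩ + (0.03549 - 0.1561i)|010⟩ + (0.1539 - 0.301i)|011⟩ + (-0.1184 + 0.08605i)|100⟩ + (-0.2871 + 0.1145i)|101⟩ + (0.0254 + 0.05928i)|110⟩ + (0.02115 + 0.1345i)|111⟩

amp(|b₁b₂…⟩) = product of the factor amplitudes for bits b₁, b₂, …; only kets whose every factor amplitude is nonzero survive.
|000⟩: (0.9275)(0.9151)(0.428) = 0.3633
|001⟩: (0.9275)(0.9151)(0.8759 + 0.2227i) = (0.7434 + 0.189i)
|010⟩: (0.9275)(0.08941 - 0.3932i)(0.428) = (0.03549 - 0.1561i)
|011⟩: (0.9275)(0.08941 - 0.3932i)(0.8759 + 0.2227i) = (0.1539 - 0.301i)
|100⟩: (-0.3023 + 0.2197i)(0.9151)(0.428) = (-0.1184 + 0.08605i)
|101⟩: (-0.3023 + 0.2197i)(0.9151)(0.8759 + 0.2227i) = (-0.2871 + 0.1145i)
|110⟩: (-0.3023 + 0.2197i)(0.08941 - 0.3932i)(0.428) = (0.0254 + 0.05928i)
|111⟩: (-0.3023 + 0.2197i)(0.08941 - 0.3932i)(0.8759 + 0.2227i) = (0.02115 + 0.1345i)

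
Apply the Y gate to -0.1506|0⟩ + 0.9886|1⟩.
-0.9886i|0⟩ - 0.1506i|1⟩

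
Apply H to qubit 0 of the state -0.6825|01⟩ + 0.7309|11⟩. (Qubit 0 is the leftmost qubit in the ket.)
0.03422|01⟩ - 0.9994|11⟩

H on qubit 0 mixes each pair of kets that differ only in qubit 0: amplitudes (a, b) of (|…0…⟩, |…1…⟩) become ((a + b)/√2, (a − b)/√2). Kets absent from the input have amplitude 0.
(|01⟩, |11⟩): (a, b) = (-0.6825, 0.7309) → (0.03422, -0.9994)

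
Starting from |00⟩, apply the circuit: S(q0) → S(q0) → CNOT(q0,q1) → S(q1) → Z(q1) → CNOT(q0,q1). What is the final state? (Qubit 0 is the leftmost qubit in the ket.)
|00⟩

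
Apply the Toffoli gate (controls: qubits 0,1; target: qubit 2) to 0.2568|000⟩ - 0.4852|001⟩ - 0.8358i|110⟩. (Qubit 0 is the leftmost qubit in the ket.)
0.2568|000⟩ - 0.4852|001⟩ - 0.8358i|111⟩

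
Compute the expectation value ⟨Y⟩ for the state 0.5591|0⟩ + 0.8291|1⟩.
0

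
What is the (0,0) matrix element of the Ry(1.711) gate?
0.6558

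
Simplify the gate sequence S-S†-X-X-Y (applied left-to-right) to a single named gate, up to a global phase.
Y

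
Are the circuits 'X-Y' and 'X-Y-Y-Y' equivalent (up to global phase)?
Yes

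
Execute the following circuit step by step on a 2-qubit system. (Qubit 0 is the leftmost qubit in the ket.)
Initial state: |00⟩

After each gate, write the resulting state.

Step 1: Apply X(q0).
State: |10⟩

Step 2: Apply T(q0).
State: (1/√2 + (1/√2)i)|10⟩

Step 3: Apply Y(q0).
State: (1/√2 - (1/√2)i)|00⟩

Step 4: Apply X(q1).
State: (1/√2 - (1/√2)i)|01⟩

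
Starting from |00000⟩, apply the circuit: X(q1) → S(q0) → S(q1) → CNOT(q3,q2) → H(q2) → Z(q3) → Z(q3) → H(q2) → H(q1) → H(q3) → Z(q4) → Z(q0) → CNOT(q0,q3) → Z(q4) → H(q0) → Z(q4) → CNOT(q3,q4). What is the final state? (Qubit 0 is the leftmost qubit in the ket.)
(1/√8)i|00000⟩ + (1/√8)i|00011⟩ - (1/√8)i|01000⟩ - (1/√8)i|01011⟩ + (1/√8)i|10000⟩ + (1/√8)i|10011⟩ - (1/√8)i|11000⟩ - (1/√8)i|11011⟩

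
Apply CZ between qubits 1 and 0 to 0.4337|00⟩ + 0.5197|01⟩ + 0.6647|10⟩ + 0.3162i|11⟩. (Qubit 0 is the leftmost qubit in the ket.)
0.4337|00⟩ + 0.5197|01⟩ + 0.6647|10⟩ - 0.3162i|11⟩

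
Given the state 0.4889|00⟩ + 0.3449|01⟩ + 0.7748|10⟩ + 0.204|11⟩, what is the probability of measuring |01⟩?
0.119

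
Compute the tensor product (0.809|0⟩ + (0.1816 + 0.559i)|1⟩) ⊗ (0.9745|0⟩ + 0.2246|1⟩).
0.7884|00⟩ + 0.1817|01⟩ + (0.177 + 0.5447i)|10⟩ + (0.04079 + 0.1256i)|11⟩

amp(|b₁b₂…⟩) = product of the factor amplitudes for bits b₁, b₂, …; only kets whose every factor amplitude is nonzero survive.
|00⟩: (0.809)(0.9745) = 0.7884
|01⟩: (0.809)(0.2246) = 0.1817
|10⟩: (0.1816 + 0.559i)(0.9745) = (0.177 + 0.5447i)
|11⟩: (0.1816 + 0.559i)(0.2246) = (0.04079 + 0.1256i)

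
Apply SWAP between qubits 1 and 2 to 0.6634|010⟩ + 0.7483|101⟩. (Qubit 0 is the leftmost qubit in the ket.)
0.6634|001⟩ + 0.7483|110⟩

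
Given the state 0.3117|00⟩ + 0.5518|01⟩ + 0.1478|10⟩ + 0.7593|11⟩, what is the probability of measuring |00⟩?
0.09716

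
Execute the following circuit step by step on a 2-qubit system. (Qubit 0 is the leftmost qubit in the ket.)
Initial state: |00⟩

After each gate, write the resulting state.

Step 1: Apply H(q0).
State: 1/√2|00⟩ + 1/√2|10⟩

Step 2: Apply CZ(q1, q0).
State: 1/√2|00⟩ + 1/√2|10⟩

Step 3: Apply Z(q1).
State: 1/√2|00⟩ + 1/√2|10⟩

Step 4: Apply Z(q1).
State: 1/√2|00⟩ + 1/√2|10⟩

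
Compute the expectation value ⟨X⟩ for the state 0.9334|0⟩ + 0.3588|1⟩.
0.6698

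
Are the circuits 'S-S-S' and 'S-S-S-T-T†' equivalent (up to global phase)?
Yes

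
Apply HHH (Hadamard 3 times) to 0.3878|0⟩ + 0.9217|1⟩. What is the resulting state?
0.926|0⟩ - 0.3775|1⟩

H² = I, so H^3 = H: a single Hadamard. With (a, b) = (0.3878, 0.9217), H gives ((a + b)/√2, (a − b)/√2) = (0.926, -0.3775).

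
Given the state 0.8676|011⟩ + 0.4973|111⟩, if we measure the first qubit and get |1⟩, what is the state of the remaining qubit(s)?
|11⟩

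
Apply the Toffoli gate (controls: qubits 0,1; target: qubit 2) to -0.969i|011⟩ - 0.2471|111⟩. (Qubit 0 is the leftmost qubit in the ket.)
-0.969i|011⟩ - 0.2471|110⟩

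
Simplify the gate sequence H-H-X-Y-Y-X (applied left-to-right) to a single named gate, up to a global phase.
I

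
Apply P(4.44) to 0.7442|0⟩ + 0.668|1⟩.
0.7442|0⟩ + (-0.1797 - 0.6434i)|1⟩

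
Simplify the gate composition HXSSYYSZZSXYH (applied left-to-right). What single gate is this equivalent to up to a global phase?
Y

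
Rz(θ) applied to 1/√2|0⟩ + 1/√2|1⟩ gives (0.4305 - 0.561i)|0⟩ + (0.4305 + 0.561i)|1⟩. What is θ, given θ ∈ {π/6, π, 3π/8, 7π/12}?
7π/12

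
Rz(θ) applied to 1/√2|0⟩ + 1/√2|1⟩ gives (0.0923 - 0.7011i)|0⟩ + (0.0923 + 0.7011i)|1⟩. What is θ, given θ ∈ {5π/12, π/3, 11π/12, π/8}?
11π/12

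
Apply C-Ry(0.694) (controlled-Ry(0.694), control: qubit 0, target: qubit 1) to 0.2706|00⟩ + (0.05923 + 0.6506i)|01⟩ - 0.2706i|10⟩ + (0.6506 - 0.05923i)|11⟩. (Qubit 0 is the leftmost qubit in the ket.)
0.2706|00⟩ + (0.05923 + 0.6506i)|01⟩ + (-0.2213 - 0.2343i)|10⟩ + (0.6118 - 0.1477i)|11⟩

C-Ry(0.694) leaves the control-|0⟩ kets |00⟩, |01⟩ unchanged and applies Ry(0.694) to qubit 1 on the control-|1⟩ pair (|10⟩, |11⟩).
Ry(0.694) = [[cos(θ/2), −sin(θ/2)], [sin(θ/2), cos(θ/2)]]; θ = 0.694, cos(θ/2) ≈ 0.940397, sin(θ/2) ≈ 0.340078.
With a = amp(|10⟩) = -0.2706i and b = amp(|11⟩) = (0.6506 - 0.05923i):
new amp(|10⟩) = (0.940397)·a + (-0.340078)·b = (-0.2213 - 0.2343i)
new amp(|11⟩) = (0.340078)·a + (0.940397)·b = (0.6118 - 0.1477i)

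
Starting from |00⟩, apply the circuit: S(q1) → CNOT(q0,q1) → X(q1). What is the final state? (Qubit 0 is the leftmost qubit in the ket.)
|01⟩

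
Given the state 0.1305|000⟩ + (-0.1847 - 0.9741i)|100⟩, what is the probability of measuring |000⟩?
0.01703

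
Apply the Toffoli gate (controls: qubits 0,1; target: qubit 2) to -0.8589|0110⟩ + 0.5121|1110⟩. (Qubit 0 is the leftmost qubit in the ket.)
-0.8589|0110⟩ + 0.5121|1100⟩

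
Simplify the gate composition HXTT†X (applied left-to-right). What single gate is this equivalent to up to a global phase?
H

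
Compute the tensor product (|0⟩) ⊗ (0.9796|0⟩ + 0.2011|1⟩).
0.9796|00⟩ + 0.2011|01⟩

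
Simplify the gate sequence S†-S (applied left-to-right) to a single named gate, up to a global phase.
I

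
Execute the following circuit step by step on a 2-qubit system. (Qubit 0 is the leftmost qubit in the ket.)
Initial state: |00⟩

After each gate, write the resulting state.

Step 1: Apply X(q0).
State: |10⟩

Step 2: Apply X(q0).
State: |00⟩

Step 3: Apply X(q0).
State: |10⟩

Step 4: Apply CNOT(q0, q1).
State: |11⟩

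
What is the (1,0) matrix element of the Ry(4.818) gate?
0.6688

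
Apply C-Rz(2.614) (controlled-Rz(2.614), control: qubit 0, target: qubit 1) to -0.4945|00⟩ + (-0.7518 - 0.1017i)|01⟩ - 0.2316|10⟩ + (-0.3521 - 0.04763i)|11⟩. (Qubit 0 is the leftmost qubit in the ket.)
-0.4945|00⟩ + (-0.7518 - 0.1017i)|01⟩ + (-0.06039 + 0.2236i)|10⟩ + (-0.04583 - 0.3523i)|11⟩

C-Rz(2.614) leaves the control-|0⟩ kets |00⟩, |01⟩ unchanged and applies Rz(2.614) to qubit 1 on the control-|1⟩ pair (|10⟩, |11⟩).
Rz(2.614) = [[e^(−iθ/2), 0], [0, e^(iθ/2)]] with e^(±iθ/2) = cos(θ/2) ± i·sin(θ/2); θ = 2.614, cos(θ/2) ≈ 0.260747, sin(θ/2) ≈ 0.965407.
With a = amp(|10⟩) = -0.2316 and b = amp(|11⟩) = (-0.3521 - 0.04763i):
new amp(|10⟩) = (0.260747 - 0.965407i)·a = (-0.06039 + 0.2236i)
new amp(|11⟩) = (0.260747 + 0.965407i)·b = (-0.04583 - 0.3523i)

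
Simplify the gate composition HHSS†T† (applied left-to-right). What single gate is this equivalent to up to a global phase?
T†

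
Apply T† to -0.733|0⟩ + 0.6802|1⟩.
-0.733|0⟩ + (0.481 - 0.481i)|1⟩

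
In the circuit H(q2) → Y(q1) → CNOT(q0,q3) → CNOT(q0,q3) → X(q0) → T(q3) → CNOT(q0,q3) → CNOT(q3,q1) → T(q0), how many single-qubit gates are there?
5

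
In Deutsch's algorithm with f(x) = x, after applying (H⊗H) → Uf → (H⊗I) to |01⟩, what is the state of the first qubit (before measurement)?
|1⟩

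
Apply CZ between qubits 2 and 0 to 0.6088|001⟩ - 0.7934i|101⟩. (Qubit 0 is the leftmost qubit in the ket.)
0.6088|001⟩ + 0.7934i|101⟩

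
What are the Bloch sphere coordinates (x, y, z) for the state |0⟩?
(0, 0, 1)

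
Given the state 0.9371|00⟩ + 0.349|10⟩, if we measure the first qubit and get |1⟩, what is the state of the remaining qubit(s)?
|0⟩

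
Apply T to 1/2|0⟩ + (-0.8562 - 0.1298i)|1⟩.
1/2|0⟩ + (-0.5136 - 0.6972i)|1⟩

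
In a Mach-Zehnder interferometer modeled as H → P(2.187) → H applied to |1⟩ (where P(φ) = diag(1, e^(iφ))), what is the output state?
(0.789 - 0.408i)|0⟩ + (0.211 + 0.408i)|1⟩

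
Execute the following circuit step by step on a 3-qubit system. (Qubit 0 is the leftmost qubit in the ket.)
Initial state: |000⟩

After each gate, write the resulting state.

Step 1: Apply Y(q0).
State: i|100⟩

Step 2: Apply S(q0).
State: -|100⟩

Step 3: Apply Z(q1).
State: -|100⟩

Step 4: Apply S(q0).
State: -i|100⟩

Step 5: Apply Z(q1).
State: -i|100⟩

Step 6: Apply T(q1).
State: -i|100⟩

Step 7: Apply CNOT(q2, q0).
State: -i|100⟩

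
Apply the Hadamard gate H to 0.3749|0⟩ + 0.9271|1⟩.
0.9207|0⟩ - 0.3905|1⟩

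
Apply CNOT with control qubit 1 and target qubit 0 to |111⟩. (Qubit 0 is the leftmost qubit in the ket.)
|011⟩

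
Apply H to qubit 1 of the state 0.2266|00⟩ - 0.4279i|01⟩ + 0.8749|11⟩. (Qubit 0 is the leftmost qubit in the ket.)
(0.1602 - 0.3026i)|00⟩ + (0.1602 + 0.3026i)|01⟩ + 0.6186|10⟩ - 0.6186|11⟩

H on qubit 1 mixes each pair of kets that differ only in qubit 1: amplitudes (a, b) of (|…0…⟩, |…1…⟩) become ((a + b)/√2, (a − b)/√2). Kets absent from the input have amplitude 0.
(|00⟩, |01⟩): (a, b) = (0.2266, -0.4279i) → ((0.1602 - 0.3026i), (0.1602 + 0.3026i))
(|10⟩, |11⟩): (a, b) = (0, 0.8749) → (0.6186, -0.6186)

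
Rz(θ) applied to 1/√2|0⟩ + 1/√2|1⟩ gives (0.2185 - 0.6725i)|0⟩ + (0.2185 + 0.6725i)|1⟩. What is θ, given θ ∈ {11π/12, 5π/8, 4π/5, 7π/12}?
4π/5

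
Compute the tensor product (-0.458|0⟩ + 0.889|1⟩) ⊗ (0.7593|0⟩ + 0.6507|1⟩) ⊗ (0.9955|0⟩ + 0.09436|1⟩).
-0.3462|000⟩ - 0.03281|001⟩ - 0.2967|010⟩ - 0.02812|011⟩ + 0.672|100⟩ + 0.06369|101⟩ + 0.5759|110⟩ + 0.05458|111⟩

amp(|b₁b₂…⟩) = product of the factor amplitudes for bits b₁, b₂, …; only kets whose every factor amplitude is nonzero survive.
|000⟩: (-0.458)(0.7593)(0.9955) = -0.3462
|001⟩: (-0.458)(0.7593)(0.09436) = -0.03281
|010⟩: (-0.458)(0.6507)(0.9955) = -0.2967
|011⟩: (-0.458)(0.6507)(0.09436) = -0.02812
|100⟩: (0.889)(0.7593)(0.9955) = 0.672
|101⟩: (0.889)(0.7593)(0.09436) = 0.06369
|110⟩: (0.889)(0.6507)(0.9955) = 0.5759
|111⟩: (0.889)(0.6507)(0.09436) = 0.05458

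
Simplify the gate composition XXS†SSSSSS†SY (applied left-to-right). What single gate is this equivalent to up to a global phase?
Y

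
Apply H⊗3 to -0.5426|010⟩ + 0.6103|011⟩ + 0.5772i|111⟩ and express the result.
(0.02394 + 0.2041i)|000⟩ + (-0.4076 - 0.2041i)|001⟩ + (-0.02394 - 0.2041i)|010⟩ + (0.4076 + 0.2041i)|011⟩ + (0.02394 - 0.2041i)|100⟩ + (-0.4076 + 0.2041i)|101⟩ + (-0.02394 + 0.2041i)|110⟩ + (0.4076 - 0.2041i)|111⟩

H⊗3 gives amp(|y⟩) = (1/2√2) Σ_x (−1)^(x·y) amp(|x⟩), where x·y is the number of positions in which both x and y have a 1.
|000⟩: (-0.5426 + 0.6103 + 0.5772i)/(2√2) = (0.02394 + 0.2041i)
|001⟩: (-0.5426 - 0.6103 - 0.5772i)/(2√2) = (-0.4076 - 0.2041i)
|010⟩: (0.5426 - 0.6103 - 0.5772i)/(2√2) = (-0.02394 - 0.2041i)
|011⟩: (0.5426 + 0.6103 + 0.5772i)/(2√2) = (0.4076 + 0.2041i)
|100⟩: (-0.5426 + 0.6103 - 0.5772i)/(2√2) = (0.02394 - 0.2041i)
|101⟩: (-0.5426 - 0.6103 + 0.5772i)/(2√2) = (-0.4076 + 0.2041i)
|110⟩: (0.5426 - 0.6103 + 0.5772i)/(2√2) = (-0.02394 + 0.2041i)
|111⟩: (0.5426 + 0.6103 - 0.5772i)/(2√2) = (0.4076 - 0.2041i)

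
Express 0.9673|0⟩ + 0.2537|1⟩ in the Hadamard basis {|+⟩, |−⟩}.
0.8634|+⟩ + 0.5046|−⟩

With |ψ⟩ = α|0⟩ + β|1⟩, the Hadamard-basis coefficients are ⟨+|ψ⟩ = (α + β)/√2 and ⟨−|ψ⟩ = (α − β)/√2.
Here α = 0.9673, β = 0.2537: (α + β)/√2 = 0.8634, (α − β)/√2 = 0.5046.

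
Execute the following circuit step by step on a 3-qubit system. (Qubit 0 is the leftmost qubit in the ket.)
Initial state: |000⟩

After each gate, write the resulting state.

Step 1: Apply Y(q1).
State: i|010⟩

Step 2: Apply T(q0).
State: i|010⟩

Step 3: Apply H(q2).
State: (1/√2)i|010⟩ + (1/√2)i|011⟩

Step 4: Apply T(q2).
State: (1/√2)i|010⟩ + (-1/2 + (1/2)i)|011⟩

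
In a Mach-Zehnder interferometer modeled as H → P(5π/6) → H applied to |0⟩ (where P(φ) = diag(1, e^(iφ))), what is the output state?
(0.06699 + 0.25i)|0⟩ + (0.933 - 0.25i)|1⟩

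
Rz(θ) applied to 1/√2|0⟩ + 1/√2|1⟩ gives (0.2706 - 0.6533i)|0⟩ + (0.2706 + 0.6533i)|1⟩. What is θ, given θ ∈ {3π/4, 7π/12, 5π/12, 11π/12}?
3π/4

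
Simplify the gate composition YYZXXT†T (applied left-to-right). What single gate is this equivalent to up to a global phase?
Z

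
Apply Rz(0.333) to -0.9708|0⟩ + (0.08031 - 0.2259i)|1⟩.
(-0.9574 + 0.1609i)|0⟩ + (0.1166 - 0.2095i)|1⟩

Rz(0.333) = [[e^(−iθ/2), 0], [0, e^(iθ/2)]] with e^(±iθ/2) = cos(θ/2) ± i·sin(θ/2); θ = 0.333, cos(θ/2) ≈ 0.986171, sin(θ/2) ≈ 0.165732.
With a = amp(|0⟩) = -0.9708 and b = amp(|1⟩) = (0.08031 - 0.2259i):
new amp(|0⟩) = (0.986171 - 0.165732i)·a = (-0.9574 + 0.1609i)
new amp(|1⟩) = (0.986171 + 0.165732i)·b = (0.1166 - 0.2095i)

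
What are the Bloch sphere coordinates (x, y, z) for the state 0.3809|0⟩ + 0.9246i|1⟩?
(0, 0.7044, -0.7098)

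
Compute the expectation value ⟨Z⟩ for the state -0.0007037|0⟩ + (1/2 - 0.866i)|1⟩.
-1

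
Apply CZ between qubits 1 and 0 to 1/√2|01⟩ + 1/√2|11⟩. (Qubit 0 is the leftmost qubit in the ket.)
1/√2|01⟩ - 1/√2|11⟩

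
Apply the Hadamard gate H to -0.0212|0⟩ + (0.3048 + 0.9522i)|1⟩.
(0.2005 + 0.6733i)|0⟩ + (-0.2305 - 0.6733i)|1⟩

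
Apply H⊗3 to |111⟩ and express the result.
1/√8|000⟩ - 1/√8|001⟩ - 1/√8|010⟩ + 1/√8|011⟩ - 1/√8|100⟩ + 1/√8|101⟩ + 1/√8|110⟩ - 1/√8|111⟩

H⊗3 gives amp(|y⟩) = (1/2√2) Σ_x (−1)^(x·y) amp(|x⟩), where x·y is the number of positions in which both x and y have a 1.
|000⟩: (1)/(2√2) = 1/√8
|001⟩: (-1)/(2√2) = -1/√8
|010⟩: (-1)/(2√2) = -1/√8
|011⟩: (1)/(2√2) = 1/√8
|100⟩: (-1)/(2√2) = -1/√8
|101⟩: (1)/(2√2) = 1/√8
|110⟩: (1)/(2√2) = 1/√8
|111⟩: (-1)/(2√2) = -1/√8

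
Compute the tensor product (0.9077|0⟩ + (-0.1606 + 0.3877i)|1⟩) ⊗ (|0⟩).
0.9077|00⟩ + (-0.1606 + 0.3877i)|10⟩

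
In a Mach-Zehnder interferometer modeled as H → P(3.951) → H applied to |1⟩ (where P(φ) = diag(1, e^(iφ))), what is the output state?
(0.845 + 0.3619i)|0⟩ + (0.155 - 0.3619i)|1⟩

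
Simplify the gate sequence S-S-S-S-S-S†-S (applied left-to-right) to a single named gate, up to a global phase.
S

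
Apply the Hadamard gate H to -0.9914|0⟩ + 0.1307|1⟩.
-0.6086|0⟩ - 0.7934|1⟩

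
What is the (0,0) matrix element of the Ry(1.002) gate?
0.8771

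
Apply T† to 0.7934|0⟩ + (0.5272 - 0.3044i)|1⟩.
0.7934|0⟩ + (0.1575 - 0.588i)|1⟩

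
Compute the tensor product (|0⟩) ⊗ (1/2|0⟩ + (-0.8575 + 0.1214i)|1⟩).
1/2|00⟩ + (-0.8575 + 0.1214i)|01⟩

amp(|b₁b₂…⟩) = product of the factor amplitudes for bits b₁, b₂, …; only kets whose every factor amplitude is nonzero survive.
|00⟩: (1)(1/2) = 1/2
|01⟩: (1)(-0.8575 + 0.1214i) = (-0.8575 + 0.1214i)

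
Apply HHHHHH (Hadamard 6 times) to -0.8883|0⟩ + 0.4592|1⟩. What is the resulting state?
-0.8883|0⟩ + 0.4592|1⟩

H² = I, so an even number of Hadamards cancels: H^6 = I and the state is unchanged.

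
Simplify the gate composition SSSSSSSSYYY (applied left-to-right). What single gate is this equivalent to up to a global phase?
Y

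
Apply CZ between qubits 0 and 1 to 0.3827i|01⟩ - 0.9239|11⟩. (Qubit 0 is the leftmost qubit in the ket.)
0.3827i|01⟩ + 0.9239|11⟩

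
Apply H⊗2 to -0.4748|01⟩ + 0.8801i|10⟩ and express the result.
(-0.2374 + 0.4401i)|00⟩ + (0.2374 + 0.4401i)|01⟩ + (-0.2374 - 0.4401i)|10⟩ + (0.2374 - 0.4401i)|11⟩

H⊗2 gives amp(|y⟩) = (1/2) Σ_x (−1)^(x·y) amp(|x⟩), where x·y is the number of positions in which both x and y have a 1.
|00⟩: (-0.4748 + 0.8801i)/2 = (-0.2374 + 0.4401i)
|01⟩: (0.4748 + 0.8801i)/2 = (0.2374 + 0.4401i)
|10⟩: (-0.4748 - 0.8801i)/2 = (-0.2374 - 0.4401i)
|11⟩: (0.4748 - 0.8801i)/2 = (0.2374 - 0.4401i)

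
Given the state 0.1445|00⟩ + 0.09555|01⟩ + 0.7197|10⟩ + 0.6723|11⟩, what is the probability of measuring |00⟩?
0.02088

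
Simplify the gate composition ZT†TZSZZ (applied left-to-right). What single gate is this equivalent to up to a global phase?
S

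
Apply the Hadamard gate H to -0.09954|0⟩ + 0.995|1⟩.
0.6332|0⟩ - 0.774|1⟩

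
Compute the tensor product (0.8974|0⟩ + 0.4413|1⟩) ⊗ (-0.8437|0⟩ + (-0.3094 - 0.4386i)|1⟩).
-0.7571|00⟩ + (-0.2777 - 0.3936i)|01⟩ - 0.3723|10⟩ + (-0.1365 - 0.1936i)|11⟩

amp(|b₁b₂…⟩) = product of the factor amplitudes for bits b₁, b₂, …; only kets whose every factor amplitude is nonzero survive.
|00⟩: (0.8974)(-0.8437) = -0.7571
|01⟩: (0.8974)(-0.3094 - 0.4386i) = (-0.2777 - 0.3936i)
|10⟩: (0.4413)(-0.8437) = -0.3723
|11⟩: (0.4413)(-0.3094 - 0.4386i) = (-0.1365 - 0.1936i)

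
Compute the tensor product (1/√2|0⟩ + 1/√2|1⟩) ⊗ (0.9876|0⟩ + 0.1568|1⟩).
0.6983|00⟩ + 0.1109|01⟩ + 0.6983|10⟩ + 0.1109|11⟩

amp(|b₁b₂…⟩) = product of the factor amplitudes for bits b₁, b₂, …; only kets whose every factor amplitude is nonzero survive.
|00⟩: (1/√2)(0.9876) = 0.6983
|01⟩: (1/√2)(0.1568) = 0.1109
|10⟩: (1/√2)(0.9876) = 0.6983
|11⟩: (1/√2)(0.1568) = 0.1109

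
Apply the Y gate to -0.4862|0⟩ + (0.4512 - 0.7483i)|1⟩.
(-0.7483 - 0.4512i)|0⟩ - 0.4862i|1⟩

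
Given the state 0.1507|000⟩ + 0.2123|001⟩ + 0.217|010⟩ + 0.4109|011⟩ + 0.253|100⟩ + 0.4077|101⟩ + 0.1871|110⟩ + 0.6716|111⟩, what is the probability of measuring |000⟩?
0.02271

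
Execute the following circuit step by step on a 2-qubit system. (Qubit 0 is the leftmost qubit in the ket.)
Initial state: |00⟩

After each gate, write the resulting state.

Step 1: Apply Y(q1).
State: i|01⟩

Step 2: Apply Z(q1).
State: -i|01⟩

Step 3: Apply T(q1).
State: (1/√2 - (1/√2)i)|01⟩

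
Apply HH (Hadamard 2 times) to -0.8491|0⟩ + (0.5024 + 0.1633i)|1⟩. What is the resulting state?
-0.8491|0⟩ + (0.5024 + 0.1633i)|1⟩

H² = I, so an even number of Hadamards cancels: H^2 = I and the state is unchanged.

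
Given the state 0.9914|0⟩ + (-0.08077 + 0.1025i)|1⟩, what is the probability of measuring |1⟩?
0.01703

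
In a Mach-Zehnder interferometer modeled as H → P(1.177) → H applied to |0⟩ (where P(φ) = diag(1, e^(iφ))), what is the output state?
(0.6918 + 0.4617i)|0⟩ + (0.3082 - 0.4617i)|1⟩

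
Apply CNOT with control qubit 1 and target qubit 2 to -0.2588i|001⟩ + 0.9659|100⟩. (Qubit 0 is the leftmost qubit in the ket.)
-0.2588i|001⟩ + 0.9659|100⟩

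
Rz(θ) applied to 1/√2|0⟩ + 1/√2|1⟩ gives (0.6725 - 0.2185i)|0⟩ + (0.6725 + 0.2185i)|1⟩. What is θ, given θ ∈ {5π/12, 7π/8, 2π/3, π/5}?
π/5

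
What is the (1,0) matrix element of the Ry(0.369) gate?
0.1835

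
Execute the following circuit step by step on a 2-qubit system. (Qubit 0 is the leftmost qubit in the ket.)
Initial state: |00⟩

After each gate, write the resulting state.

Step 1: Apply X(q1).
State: |01⟩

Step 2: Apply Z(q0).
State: |01⟩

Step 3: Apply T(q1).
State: (1/√2 + (1/√2)i)|01⟩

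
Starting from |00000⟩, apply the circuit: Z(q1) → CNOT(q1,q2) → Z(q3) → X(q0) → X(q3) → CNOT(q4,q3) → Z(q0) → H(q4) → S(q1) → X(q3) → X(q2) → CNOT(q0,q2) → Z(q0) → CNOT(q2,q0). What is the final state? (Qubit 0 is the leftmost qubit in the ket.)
1/√2|10000⟩ + 1/√2|10001⟩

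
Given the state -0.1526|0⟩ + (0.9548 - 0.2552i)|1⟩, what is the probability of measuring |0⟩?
0.02329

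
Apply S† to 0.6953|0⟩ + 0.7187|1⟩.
0.6953|0⟩ - 0.7187i|1⟩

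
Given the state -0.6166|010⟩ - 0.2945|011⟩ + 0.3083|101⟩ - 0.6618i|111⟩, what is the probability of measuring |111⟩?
0.438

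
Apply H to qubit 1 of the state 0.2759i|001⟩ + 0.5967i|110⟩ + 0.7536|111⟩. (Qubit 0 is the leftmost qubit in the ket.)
0.1951i|001⟩ + 0.1951i|011⟩ + 0.4219i|100⟩ + 0.5329|101⟩ - 0.4219i|110⟩ - 0.5329|111⟩

H on qubit 1 mixes each pair of kets that differ only in qubit 1: amplitudes (a, b) of (|…0…⟩, |…1…⟩) become ((a + b)/√2, (a − b)/√2). Kets absent from the input have amplitude 0.
(|001⟩, |011⟩): (a, b) = (0.2759i, 0) → (0.1951i, 0.1951i)
(|100⟩, |110⟩): (a, b) = (0, 0.5967i) → (0.4219i, -0.4219i)
(|101⟩, |111⟩): (a, b) = (0, 0.7536) → (0.5329, -0.5329)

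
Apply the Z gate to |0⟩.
|0⟩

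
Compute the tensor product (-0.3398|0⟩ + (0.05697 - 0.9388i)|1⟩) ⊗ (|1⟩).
-0.3398|01⟩ + (0.05697 - 0.9388i)|11⟩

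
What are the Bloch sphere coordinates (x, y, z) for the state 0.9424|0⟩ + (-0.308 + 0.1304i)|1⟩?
(-0.5805, 0.2458, 0.7762)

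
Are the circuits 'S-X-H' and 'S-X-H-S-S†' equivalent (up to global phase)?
Yes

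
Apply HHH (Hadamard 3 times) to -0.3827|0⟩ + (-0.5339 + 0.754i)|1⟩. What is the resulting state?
(-0.6481 + 0.5332i)|0⟩ + (0.1069 - 0.5332i)|1⟩

H² = I, so H^3 = H: a single Hadamard. With (a, b) = (-0.3827, (-0.5339 + 0.754i)), H gives ((a + b)/√2, (a − b)/√2) = ((-0.6481 + 0.5332i), (0.1069 - 0.5332i)).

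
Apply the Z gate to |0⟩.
|0⟩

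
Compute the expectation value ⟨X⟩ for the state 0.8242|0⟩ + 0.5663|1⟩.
0.9335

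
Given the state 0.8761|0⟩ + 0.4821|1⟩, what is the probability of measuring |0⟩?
0.7676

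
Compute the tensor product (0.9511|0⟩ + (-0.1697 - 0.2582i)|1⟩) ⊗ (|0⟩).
0.9511|00⟩ + (-0.1697 - 0.2582i)|10⟩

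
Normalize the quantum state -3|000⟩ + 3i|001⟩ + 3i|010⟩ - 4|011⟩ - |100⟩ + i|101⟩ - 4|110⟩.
-0.3841|000⟩ + 0.3841i|001⟩ + 0.3841i|010⟩ - 0.5121|011⟩ - 0.128|100⟩ + 0.128i|101⟩ - 0.5121|110⟩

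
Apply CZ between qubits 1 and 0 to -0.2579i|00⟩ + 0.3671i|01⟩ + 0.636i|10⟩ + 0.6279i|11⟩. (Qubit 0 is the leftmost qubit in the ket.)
-0.2579i|00⟩ + 0.3671i|01⟩ + 0.636i|10⟩ - 0.6279i|11⟩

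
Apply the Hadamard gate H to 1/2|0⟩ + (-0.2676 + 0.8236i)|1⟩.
(0.1643 + 0.5824i)|0⟩ + (0.5428 - 0.5824i)|1⟩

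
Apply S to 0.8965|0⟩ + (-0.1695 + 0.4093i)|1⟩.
0.8965|0⟩ + (-0.4093 - 0.1695i)|1⟩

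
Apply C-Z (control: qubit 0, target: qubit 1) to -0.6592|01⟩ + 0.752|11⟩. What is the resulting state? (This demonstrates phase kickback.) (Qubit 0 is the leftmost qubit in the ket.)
-0.6592|01⟩ - 0.752|11⟩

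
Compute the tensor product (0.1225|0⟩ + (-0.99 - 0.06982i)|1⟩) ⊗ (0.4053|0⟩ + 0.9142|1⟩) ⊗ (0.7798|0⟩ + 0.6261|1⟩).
0.03872|000⟩ + 0.03109|001⟩ + 0.08733|010⟩ + 0.07012|011⟩ + (-0.3129 - 0.02207i)|100⟩ + (-0.2512 - 0.01772i)|101⟩ + (-0.7058 - 0.04977i)|110⟩ + (-0.5667 - 0.03996i)|111⟩

amp(|b₁b₂…⟩) = product of the factor amplitudes for bits b₁, b₂, …; only kets whose every factor amplitude is nonzero survive.
|000⟩: (0.1225)(0.4053)(0.7798) = 0.03872
|001⟩: (0.1225)(0.4053)(0.6261) = 0.03109
|010⟩: (0.1225)(0.9142)(0.7798) = 0.08733
|011⟩: (0.1225)(0.9142)(0.6261) = 0.07012
|100⟩: (-0.99 - 0.06982i)(0.4053)(0.7798) = (-0.3129 - 0.02207i)
|101⟩: (-0.99 - 0.06982i)(0.4053)(0.6261) = (-0.2512 - 0.01772i)
|110⟩: (-0.99 - 0.06982i)(0.9142)(0.7798) = (-0.7058 - 0.04977i)
|111⟩: (-0.99 - 0.06982i)(0.9142)(0.6261) = (-0.5667 - 0.03996i)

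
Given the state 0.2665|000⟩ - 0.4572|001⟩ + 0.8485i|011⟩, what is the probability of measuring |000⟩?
0.07102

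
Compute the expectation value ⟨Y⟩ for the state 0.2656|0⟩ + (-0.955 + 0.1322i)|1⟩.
0.07022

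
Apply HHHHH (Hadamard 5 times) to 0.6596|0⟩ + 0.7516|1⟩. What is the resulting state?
0.9979|0⟩ - 0.06505|1⟩

H² = I, so H^5 = H: a single Hadamard. With (a, b) = (0.6596, 0.7516), H gives ((a + b)/√2, (a − b)/√2) = (0.9979, -0.06505).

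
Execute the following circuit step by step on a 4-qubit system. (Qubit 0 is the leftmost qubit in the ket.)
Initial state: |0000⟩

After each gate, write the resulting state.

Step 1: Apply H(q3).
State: 1/√2|0000⟩ + 1/√2|0001⟩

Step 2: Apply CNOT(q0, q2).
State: 1/√2|0000⟩ + 1/√2|0001⟩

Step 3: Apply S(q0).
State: 1/√2|0000⟩ + 1/√2|0001⟩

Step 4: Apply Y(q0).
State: (1/√2)i|1000⟩ + (1/√2)i|1001⟩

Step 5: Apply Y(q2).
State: -1/√2|1010⟩ - 1/√2|1011⟩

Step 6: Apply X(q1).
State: -1/√2|1110⟩ - 1/√2|1111⟩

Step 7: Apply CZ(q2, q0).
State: 1/√2|1110⟩ + 1/√2|1111⟩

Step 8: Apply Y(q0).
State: -(1/√2)i|0110⟩ - (1/√2)i|0111⟩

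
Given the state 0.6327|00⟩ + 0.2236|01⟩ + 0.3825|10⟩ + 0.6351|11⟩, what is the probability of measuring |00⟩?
0.4003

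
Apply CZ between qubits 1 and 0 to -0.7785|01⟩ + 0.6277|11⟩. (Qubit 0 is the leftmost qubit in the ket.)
-0.7785|01⟩ - 0.6277|11⟩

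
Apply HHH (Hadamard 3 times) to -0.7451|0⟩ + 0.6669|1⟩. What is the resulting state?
-0.0553|0⟩ - 0.9984|1⟩

H² = I, so H^3 = H: a single Hadamard. With (a, b) = (-0.7451, 0.6669), H gives ((a + b)/√2, (a − b)/√2) = (-0.0553, -0.9984).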